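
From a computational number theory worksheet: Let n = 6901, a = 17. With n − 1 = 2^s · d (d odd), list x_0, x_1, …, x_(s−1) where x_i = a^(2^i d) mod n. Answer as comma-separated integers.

5489, 6256

n − 1 = 6900 = 2^2 · 1725, so s = 2 and d = 1725.
x_0 = 17^1725 mod 6901 = 5489.
x_1 = 5489^2 mod 6901 = 6256.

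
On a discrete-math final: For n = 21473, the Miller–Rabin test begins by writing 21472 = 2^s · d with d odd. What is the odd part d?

Halving: 21472 → 10736 → 5368 → 2684 → 1342 → 671; 671 is odd.
So 21472 = 2^5 · 671.

671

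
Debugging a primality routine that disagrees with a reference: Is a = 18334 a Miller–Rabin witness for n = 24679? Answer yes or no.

n − 1 = 24678 = 2^1 · 12339, so s = 1 and d = 12339.
x_0 = 18334^12339 mod 24679 = 11575.
x_0 ∉ {1, 24678} and s = 1, so 18334 is a Miller–Rabin witness and 24679 is composite.

yes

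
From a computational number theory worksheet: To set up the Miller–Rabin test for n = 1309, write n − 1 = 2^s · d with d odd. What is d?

327

Halving: 1308 → 654 → 327; 327 is odd.
So 1308 = 2^2 · 327.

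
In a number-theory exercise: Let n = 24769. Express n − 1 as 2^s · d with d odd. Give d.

Halving: 24768 → 12384 → 6192 → 3096 → 1548 → 774 → 387; 387 is odd.
So 24768 = 2^6 · 387.

387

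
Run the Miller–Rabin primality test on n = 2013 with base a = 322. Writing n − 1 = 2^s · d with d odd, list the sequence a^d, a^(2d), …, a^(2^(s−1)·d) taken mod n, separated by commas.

n − 1 = 2012 = 2^2 · 503, so s = 2 and d = 503.
x_0 = 322^503 mod 2013 = 1039.
x_1 = 1039^2 mod 2013 = 553.

1039, 553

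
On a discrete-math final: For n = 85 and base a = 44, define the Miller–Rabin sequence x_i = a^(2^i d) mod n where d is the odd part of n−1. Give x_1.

n − 1 = 84 = 2^2 · 21, so s = 2 and d = 21.
x_0 = 44^21 mod 85 = 74.
x_1 = 74^2 mod 85 = 36.

36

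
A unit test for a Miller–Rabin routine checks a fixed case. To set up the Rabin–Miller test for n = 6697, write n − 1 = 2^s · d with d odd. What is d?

837

Halving: 6696 → 3348 → 1674 → 837; 837 is odd.
So 6696 = 2^3 · 837.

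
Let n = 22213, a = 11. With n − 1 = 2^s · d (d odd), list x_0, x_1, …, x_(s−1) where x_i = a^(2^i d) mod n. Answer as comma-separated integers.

16094, 13256

n − 1 = 22212 = 2^2 · 5553, so s = 2 and d = 5553.
x_0 = 11^5553 mod 22213 = 16094.
x_1 = 16094^2 mod 22213 = 13256.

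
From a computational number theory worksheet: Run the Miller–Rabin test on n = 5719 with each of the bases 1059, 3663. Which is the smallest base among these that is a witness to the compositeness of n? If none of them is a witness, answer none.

1059

n − 1 = 5718 = 2^1 · 2859, so s = 1 and d = 2859.
Base 1059: x_0 = 1059^2859 mod 5719 = 2311. x_0 ∉ {1, 5718} and s = 1, so 1059 is a Miller–Rabin witness and 5719 is composite.
Base 3663: x_0 = 3663^2859 mod 5719 = 5328. x_0 ∉ {1, 5718} and s = 1, so 3663 is a Miller–Rabin witness and 5719 is composite.
The smallest witness among the given bases is 1059.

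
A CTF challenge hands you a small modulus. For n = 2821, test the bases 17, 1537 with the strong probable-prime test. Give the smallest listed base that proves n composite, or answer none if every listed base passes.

n − 1 = 2820 = 2^2 · 705, so s = 2 and d = 705.
Base 17: x_0 = 17^705 mod 2821 = 2820. x_0 = 2820 ≡ −1, so 17 is not a witness.
Base 1537: x_0 = 1537^705 mod 2821 = 1. x_0 = 1, so 1537 is not a witness.
No listed base is a witness for 2821.

none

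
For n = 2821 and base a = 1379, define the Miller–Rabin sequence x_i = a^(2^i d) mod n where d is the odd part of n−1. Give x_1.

n − 1 = 2820 = 2^2 · 705, so s = 2 and d = 705.
Repeated squaring mod 2821: 1379^1 ≡ 1379, 1379^2 ≡ 287, 1379^4 ≡ 560, 1379^8 ≡ 469, 1379^16 ≡ 2744, 1379^32 ≡ 287, 1379^64 ≡ 560, 1379^128 ≡ 469, 1379^256 ≡ 2744, 1379^512 ≡ 287.
705 = 512 + 128 + 64 + 1, so 1379^705 ≡ 287·469·560·1379 ≡ 2107 (mod 2821).
x_0 = 2107.
x_1 = 2107^2 mod 2821 = 2016.

2016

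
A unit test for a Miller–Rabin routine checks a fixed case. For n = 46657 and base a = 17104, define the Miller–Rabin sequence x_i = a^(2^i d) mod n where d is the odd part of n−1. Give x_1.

17798

n − 1 = 46656 = 2^6 · 729, so s = 6 and d = 729.
x_0 = 17104^729 mod 46657 = 36557.
x_1 = 36557^2 mod 46657 = 17798.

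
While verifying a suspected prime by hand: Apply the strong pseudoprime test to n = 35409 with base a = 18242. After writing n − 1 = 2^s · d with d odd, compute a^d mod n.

n − 1 = 35408 = 2^4 · 2213, so s = 4 and d = 2213.
18242^2213 mod 35409 = 5366.

5366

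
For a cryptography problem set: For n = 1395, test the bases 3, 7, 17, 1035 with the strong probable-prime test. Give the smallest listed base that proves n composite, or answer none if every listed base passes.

n − 1 = 1394 = 2^1 · 697, so s = 1 and d = 697.
Base 3: x_0 = 3^697 mod 1395 = 513. x_0 ∉ {1, 1394} and s = 1, so 3 is a Miller–Rabin witness and 1395 is composite.
Base 7: x_0 = 7^697 mod 1395 = 772. x_0 ∉ {1, 1394} and s = 1, so 7 is a Miller–Rabin witness and 1395 is composite.
Base 17: x_0 = 17^697 mod 1395 = 1097. x_0 ∉ {1, 1394} and s = 1, so 17 is a Miller–Rabin witness and 1395 is composite.
Base 1035: x_0 = 1035^697 mod 1395 = 675. x_0 ∉ {1, 1394} and s = 1, so 1035 is a Miller–Rabin witness and 1395 is composite.
The smallest witness among the given bases is 3.

3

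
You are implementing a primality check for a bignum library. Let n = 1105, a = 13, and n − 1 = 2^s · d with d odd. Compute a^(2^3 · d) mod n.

n − 1 = 1104 = 2^4 · 69, so s = 4 and d = 69.
x_0 = 13^69 mod 1105 = 13.
x_1 = 13^2 mod 1105 = 169.
x_2 = 169^2 mod 1105 = 936.
x_3 = 936^2 mod 1105 = 936.

936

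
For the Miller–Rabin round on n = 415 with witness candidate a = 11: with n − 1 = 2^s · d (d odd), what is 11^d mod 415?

n − 1 = 414 = 2^1 · 207, so s = 1 and d = 207.
Repeated squaring mod 415: 11^1 ≡ 11, 11^2 ≡ 121, 11^4 ≡ 116, 11^8 ≡ 176, 11^16 ≡ 266, 11^32 ≡ 206, 11^64 ≡ 106, 11^128 ≡ 31.
207 = 128 + 64 + 8 + 4 + 2 + 1, so 11^207 ≡ 31·106·176·116·121·11 ≡ 121 (mod 415).

121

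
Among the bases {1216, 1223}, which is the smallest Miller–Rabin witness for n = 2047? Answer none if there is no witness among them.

1216

n − 1 = 2046 = 2^1 · 1023, so s = 1 and d = 1023.
Base 1216: x_0 = 1216^1023 mod 2047 = 344. x_0 ∉ {1, 2046} and s = 1, so 1216 is a Miller–Rabin witness and 2047 is composite.
Base 1223: x_0 = 1223^1023 mod 2047 = 1105. x_0 ∉ {1, 2046} and s = 1, so 1223 is a Miller–Rabin witness and 2047 is composite.
The smallest witness among the given bases is 1216.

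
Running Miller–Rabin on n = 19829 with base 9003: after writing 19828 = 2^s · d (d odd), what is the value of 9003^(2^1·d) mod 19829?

5218

n − 1 = 19828 = 2^2 · 4957, so s = 2 and d = 4957.
By repeated squaring, 9003^4957 ≡ 1424 (mod 19829).
x_0 = 1424.
x_1 = 1424^2 mod 19829 = 5218.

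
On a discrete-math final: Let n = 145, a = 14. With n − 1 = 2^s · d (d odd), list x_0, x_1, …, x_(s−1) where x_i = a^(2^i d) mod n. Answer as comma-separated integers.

n − 1 = 144 = 2^4 · 9, so s = 4 and d = 9.
x_0 = 14^9 mod 145 = 119.
x_1 = 119^2 mod 145 = 96.
x_2 = 96^2 mod 145 = 81.
x_3 = 81^2 mod 145 = 36.

119, 96, 81, 36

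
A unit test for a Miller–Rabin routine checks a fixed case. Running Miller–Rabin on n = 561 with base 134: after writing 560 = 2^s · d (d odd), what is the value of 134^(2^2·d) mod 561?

n − 1 = 560 = 2^4 · 35, so s = 4 and d = 35.
x_0 = 134^35 mod 561 = 230.
x_1 = 230^2 mod 561 = 166.
x_2 = 166^2 mod 561 = 67.

67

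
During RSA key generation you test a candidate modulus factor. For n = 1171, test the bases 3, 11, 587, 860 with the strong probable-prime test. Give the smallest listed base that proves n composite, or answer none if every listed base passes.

none

n − 1 = 1170 = 2^1 · 585, so s = 1 and d = 585.
Base 3: x_0 = 3^585 mod 1171 = 1170. x_0 = 1170 ≡ −1, so 3 is not a witness.
Base 11: x_0 = 11^585 mod 1171 = 1170. x_0 = 1170 ≡ −1, so 11 is not a witness.
Base 587: x_0 = 587^585 mod 1171 = 1. x_0 = 1, so 587 is not a witness.
Base 860: x_0 = 860^585 mod 1171 = 1170. x_0 = 1170 ≡ −1, so 860 is not a witness.
No listed base is a witness for 1171.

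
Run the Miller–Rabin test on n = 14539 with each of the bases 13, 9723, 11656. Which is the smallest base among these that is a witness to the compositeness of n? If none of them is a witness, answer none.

n − 1 = 14538 = 2^1 · 7269, so s = 1 and d = 7269.
Base 13: x_0 = 13^7269 mod 14539 = 14475. x_0 ∉ {1, 14538} and s = 1, so 13 is a Miller–Rabin witness and 14539 is composite.
Base 9723: x_0 = 9723^7269 mod 14539 = 2457. x_0 ∉ {1, 14538} and s = 1, so 9723 is a Miller–Rabin witness and 14539 is composite.
Base 11656: x_0 = 11656^7269 mod 14539 = 13826. x_0 ∉ {1, 14538} and s = 1, so 11656 is a Miller–Rabin witness and 14539 is composite.
The smallest witness among the given bases is 13.

13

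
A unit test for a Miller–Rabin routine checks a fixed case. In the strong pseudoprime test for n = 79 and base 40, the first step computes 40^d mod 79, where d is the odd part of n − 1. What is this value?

1

n − 1 = 78 = 2^1 · 39, so s = 1 and d = 39.
By repeated squaring, 40^39 ≡ 1 (mod 79).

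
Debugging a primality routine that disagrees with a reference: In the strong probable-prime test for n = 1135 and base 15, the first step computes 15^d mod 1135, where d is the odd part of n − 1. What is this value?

n − 1 = 1134 = 2^1 · 567, so s = 1 and d = 567.
By repeated squaring, 15^567 ≡ 910 (mod 1135).

910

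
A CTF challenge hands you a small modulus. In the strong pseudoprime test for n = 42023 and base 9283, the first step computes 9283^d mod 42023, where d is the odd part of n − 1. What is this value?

1

n − 1 = 42022 = 2^1 · 21011, so s = 1 and d = 21011.
Repeated squaring mod 42023: 9283^1 ≡ 9283, 9283^2 ≡ 26939, 9283^4 ≡ 14534, 9283^8 ≡ 29558, 9283^16 ≡ 17194, 9283^32 ≡ 1831, 9283^64 ≡ 32744, 9283^128 ≡ 36737, 9283^256 ≡ 38524, 9283^512 ≡ 14308, 9283^1024 ≡ 24831, 9283^2048 ≡ 17105, 9283^4096 ≡ 16899, 9283^8192 ≡ 29916, 9283^16384 ≡ 3225.
21011 = 16384 + 4096 + 512 + 16 + 2 + 1, so 9283^21011 ≡ 3225·16899·14308·17194·26939·9283 ≡ 1 (mod 42023).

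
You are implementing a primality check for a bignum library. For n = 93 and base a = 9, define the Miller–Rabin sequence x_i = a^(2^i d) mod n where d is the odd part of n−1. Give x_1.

n − 1 = 92 = 2^2 · 23, so s = 2 and d = 23.
x_0 = 9^23 mod 93 = 90.
x_1 = 90^2 mod 93 = 9.

9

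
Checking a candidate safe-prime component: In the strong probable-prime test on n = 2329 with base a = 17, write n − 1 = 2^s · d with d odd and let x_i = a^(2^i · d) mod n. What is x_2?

n − 1 = 2328 = 2^3 · 291, so s = 3 and d = 291.
x_0 = 17^291 mod 2329 = 1377.
x_1 = 1377^2 mod 2329 = 323.
x_2 = 323^2 mod 2329 = 1853.

1853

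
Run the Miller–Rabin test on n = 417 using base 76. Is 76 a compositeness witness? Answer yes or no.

yes

n − 1 = 416 = 2^5 · 13, so s = 5 and d = 13.
x_0 = 76^13 mod 417 = 199.
x_0 is neither 1 nor 416, so continue squaring.
x_1 = 199^2 mod 417 = 403.
x_2 = 403^2 mod 417 = 196.
x_3 = 196^2 mod 417 = 52.
x_4 = 52^2 mod 417 = 202.
Reached i = s−1 = 4 without hitting −1: 76 is a Miller–Rabin witness and 417 is composite.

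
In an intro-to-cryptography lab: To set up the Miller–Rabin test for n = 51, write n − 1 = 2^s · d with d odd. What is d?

25

Halving: 50 → 25; 25 is odd.
So 50 = 2^1 · 25.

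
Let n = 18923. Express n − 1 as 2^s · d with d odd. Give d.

Halving: 18922 → 9461; 9461 is odd.
So 18922 = 2^1 · 9461.

9461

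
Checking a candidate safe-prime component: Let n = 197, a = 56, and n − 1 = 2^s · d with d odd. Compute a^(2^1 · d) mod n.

196

n − 1 = 196 = 2^2 · 49, so s = 2 and d = 49.
x_0 = 56^49 mod 197 = 183.
x_1 = 183^2 mod 197 = 196.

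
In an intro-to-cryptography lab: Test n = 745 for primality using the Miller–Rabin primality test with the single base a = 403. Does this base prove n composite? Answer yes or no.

n − 1 = 744 = 2^3 · 93, so s = 3 and d = 93.
Repeated squaring mod 745: 403^1 ≡ 403, 403^2 ≡ 744, 403^4 ≡ 1, 403^8 ≡ 1, 403^16 ≡ 1, 403^32 ≡ 1, 403^64 ≡ 1.
93 = 64 + 16 + 8 + 4 + 1, so 403^93 ≡ 1·1·1·1·403 ≡ 403 (mod 745).
x_0 = 403^93 mod 745 = 403.
x_0 is neither 1 nor 744, so continue squaring.
x_1 = 403^2 mod 745 = 744.
x_1 ≡ −1, so 403 is not a witness.

no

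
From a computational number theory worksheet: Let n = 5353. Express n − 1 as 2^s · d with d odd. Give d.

669

Halving: 5352 → 2676 → 1338 → 669; 669 is odd.
So 5352 = 2^3 · 669.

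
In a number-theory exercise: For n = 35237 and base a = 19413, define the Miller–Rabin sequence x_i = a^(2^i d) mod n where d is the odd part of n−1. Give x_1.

2744

n − 1 = 35236 = 2^2 · 8809, so s = 2 and d = 8809.
x_0 = 19413^8809 mod 35237 = 26798.
x_1 = 26798^2 mod 35237 = 2744.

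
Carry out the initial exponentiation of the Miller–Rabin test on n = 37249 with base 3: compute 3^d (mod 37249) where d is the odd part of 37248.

n − 1 = 37248 = 2^7 · 291, so s = 7 and d = 291.
3^291 mod 37249 = 28591.

28591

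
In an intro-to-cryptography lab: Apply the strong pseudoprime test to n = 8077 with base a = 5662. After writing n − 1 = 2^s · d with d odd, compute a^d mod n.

n − 1 = 8076 = 2^2 · 2019, so s = 2 and d = 2019.
Repeated squaring mod 8077: 5662^1 ≡ 5662, 5662^2 ≡ 631, 5662^4 ≡ 2388, 5662^8 ≡ 182, 5662^16 ≡ 816, 5662^32 ≡ 3542, 5662^64 ≡ 2183, 5662^128 ≡ 59, 5662^256 ≡ 3481, 5662^512 ≡ 1861, 5662^1024 ≡ 6365.
2019 = 1024 + 512 + 256 + 128 + 64 + 32 + 2 + 1, so 5662^2019 ≡ 6365·1861·3481·59·2183·3542·631·5662 ≡ 5525 (mod 8077).

5525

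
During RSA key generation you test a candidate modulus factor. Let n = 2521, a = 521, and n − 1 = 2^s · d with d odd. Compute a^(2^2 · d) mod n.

n − 1 = 2520 = 2^3 · 315, so s = 3 and d = 315.
x_0 = 521^315 mod 2521 = 2450.
x_1 = 2450^2 mod 2521 = 2520.
x_2 = 2520^2 mod 2521 = 1.

1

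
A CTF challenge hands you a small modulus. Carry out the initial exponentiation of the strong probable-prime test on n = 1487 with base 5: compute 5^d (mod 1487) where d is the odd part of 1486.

1486

n − 1 = 1486 = 2^1 · 743, so s = 1 and d = 743.
5^743 mod 1487 = 1486.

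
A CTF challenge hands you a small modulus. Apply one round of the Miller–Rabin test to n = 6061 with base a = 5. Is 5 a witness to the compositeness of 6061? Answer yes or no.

n − 1 = 6060 = 2^2 · 1515, so s = 2 and d = 1515.
x_0 = 5^1515 mod 6061 = 4533.
x_0 is neither 1 nor 6060, so continue squaring.
x_1 = 4533^2 mod 6061 = 1299.
Reached i = s−1 = 1 without hitting −1: 5 is a Miller–Rabin witness and 6061 is composite.

yes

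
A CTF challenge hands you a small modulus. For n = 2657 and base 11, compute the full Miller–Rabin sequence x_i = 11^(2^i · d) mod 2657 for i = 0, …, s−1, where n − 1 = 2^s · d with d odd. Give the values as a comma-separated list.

584, 960, 2278, 163, 2656

n − 1 = 2656 = 2^5 · 83, so s = 5 and d = 83.
x_0 = 11^83 mod 2657 = 584.
x_1 = 584^2 mod 2657 = 960.
x_2 = 960^2 mod 2657 = 2278.
x_3 = 2278^2 mod 2657 = 163.
x_4 = 163^2 mod 2657 = 2656.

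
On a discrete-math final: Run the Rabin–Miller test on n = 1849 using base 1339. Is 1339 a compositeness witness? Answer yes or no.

yes

n − 1 = 1848 = 2^3 · 231, so s = 3 and d = 231.
x_0 = 1339^231 mod 1849 = 388.
x_0 is neither 1 nor 1848, so continue squaring.
x_1 = 388^2 mod 1849 = 775.
x_2 = 775^2 mod 1849 = 1549.
Reached i = s−1 = 2 without hitting −1: 1339 is a Miller–Rabin witness and 1849 is composite.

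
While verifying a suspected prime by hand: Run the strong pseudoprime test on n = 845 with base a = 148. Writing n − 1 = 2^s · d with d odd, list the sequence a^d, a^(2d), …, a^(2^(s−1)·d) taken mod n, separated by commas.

372, 649

n − 1 = 844 = 2^2 · 211, so s = 2 and d = 211.
x_0 = 148^211 mod 845 = 372.
x_1 = 372^2 mod 845 = 649.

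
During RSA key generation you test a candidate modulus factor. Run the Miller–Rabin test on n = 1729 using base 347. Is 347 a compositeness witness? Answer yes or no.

no

n − 1 = 1728 = 2^6 · 27, so s = 6 and d = 27.
x_0 = 347^27 mod 1729 = 1.
x_0 = 1, so 347 is not a witness.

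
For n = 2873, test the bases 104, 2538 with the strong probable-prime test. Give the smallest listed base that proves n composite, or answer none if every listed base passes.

104

n − 1 = 2872 = 2^3 · 359, so s = 3 and d = 359.
Base 104: x_0 = 104^359 mod 2873 = 1352. x_0 is neither 1 nor 2872, so continue squaring. x_1 = 1352^2 mod 2873 = 676. x_2 = 676^2 mod 2873 = 169. Reached i = s−1 = 2 without hitting −1: 104 is a Miller–Rabin witness and 2873 is composite.
Base 2538: x_0 = 2538^359 mod 2873 = 1829. x_0 is neither 1 nor 2872, so continue squaring. x_1 = 1829^2 mod 2873 = 1069. x_2 = 1069^2 mod 2873 = 2180. Reached i = s−1 = 2 without hitting −1: 2538 is a Miller–Rabin witness and 2873 is composite.
The smallest witness among the given bases is 104.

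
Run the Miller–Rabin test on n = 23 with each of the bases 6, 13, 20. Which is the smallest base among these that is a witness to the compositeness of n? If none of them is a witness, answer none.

none

n − 1 = 22 = 2^1 · 11, so s = 1 and d = 11.
Base 6: x_0 = 6^11 mod 23 = 1. x_0 = 1, so 6 is not a witness.
Base 13: x_0 = 13^11 mod 23 = 1. x_0 = 1, so 13 is not a witness.
Base 20: x_0 = 20^11 mod 23 = 22. x_0 = 22 ≡ −1, so 20 is not a witness.
No listed base is a witness for 23.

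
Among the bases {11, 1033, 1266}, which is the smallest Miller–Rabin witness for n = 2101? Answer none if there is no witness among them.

11

n − 1 = 2100 = 2^2 · 525, so s = 2 and d = 525.
Base 11: x_0 = 11^525 mod 2101 = 1760. x_0 is neither 1 nor 2100, so continue squaring. x_1 = 1760^2 mod 2101 = 726. Reached i = s−1 = 1 without hitting −1: 11 is a Miller–Rabin witness and 2101 is composite.
Base 1033: x_0 = 1033^525 mod 2101 = 1682. x_0 is neither 1 nor 2100, so continue squaring. x_1 = 1682^2 mod 2101 = 1178. Reached i = s−1 = 1 without hitting −1: 1033 is a Miller–Rabin witness and 2101 is composite.
Base 1266: x_0 = 1266^525 mod 2101 = 1497. x_0 is neither 1 nor 2100, so continue squaring. x_1 = 1497^2 mod 2101 = 1343. Reached i = s−1 = 1 without hitting −1: 1266 is a Miller–Rabin witness and 2101 is composite.
The smallest witness among the given bases is 11.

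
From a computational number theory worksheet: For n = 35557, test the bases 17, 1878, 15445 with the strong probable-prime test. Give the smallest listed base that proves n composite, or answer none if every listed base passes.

n − 1 = 35556 = 2^2 · 8889, so s = 2 and d = 8889.
Base 17: x_0 = 17^8889 mod 35557 = 14194. x_0 is neither 1 nor 35556, so continue squaring. x_1 = 14194^2 mod 35557 = 3674. Reached i = s−1 = 1 without hitting −1: 17 is a Miller–Rabin witness and 35557 is composite.
Base 1878: x_0 = 1878^8889 mod 35557 = 3505. x_0 is neither 1 nor 35556, so continue squaring. x_1 = 3505^2 mod 35557 = 17860. Reached i = s−1 = 1 without hitting −1: 1878 is a Miller–Rabin witness and 35557 is composite.
Base 15445: x_0 = 15445^8889 mod 35557 = 4968. x_0 is neither 1 nor 35556, so continue squaring. x_1 = 4968^2 mod 35557 = 4466. Reached i = s−1 = 1 without hitting −1: 15445 is a Miller–Rabin witness and 35557 is composite.
The smallest witness among the given bases is 17.

17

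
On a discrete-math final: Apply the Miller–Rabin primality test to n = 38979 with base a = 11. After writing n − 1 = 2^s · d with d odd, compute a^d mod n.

27461

n − 1 = 38978 = 2^1 · 19489, so s = 1 and d = 19489.
11^19489 mod 38979 = 27461.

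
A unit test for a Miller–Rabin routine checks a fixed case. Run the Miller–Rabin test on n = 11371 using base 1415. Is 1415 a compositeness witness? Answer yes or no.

yes

n − 1 = 11370 = 2^1 · 5685, so s = 1 and d = 5685.
x_0 = 1415^5685 mod 11371 = 7578.
x_0 ∉ {1, 11370} and s = 1, so 1415 is a Miller–Rabin witness and 11371 is composite.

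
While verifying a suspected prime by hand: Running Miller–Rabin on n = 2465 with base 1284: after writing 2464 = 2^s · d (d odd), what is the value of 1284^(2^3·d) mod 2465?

1

n − 1 = 2464 = 2^5 · 77, so s = 5 and d = 77.
x_0 = 1284^77 mod 2465 = 824.
x_1 = 824^2 mod 2465 = 1101.
x_2 = 1101^2 mod 2465 = 1886.
x_3 = 1886^2 mod 2465 = 1.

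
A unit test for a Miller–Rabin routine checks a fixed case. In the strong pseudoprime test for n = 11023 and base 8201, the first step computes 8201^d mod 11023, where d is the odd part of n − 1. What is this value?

5259

n − 1 = 11022 = 2^1 · 5511, so s = 1 and d = 5511.
8201^5511 mod 11023 = 5259.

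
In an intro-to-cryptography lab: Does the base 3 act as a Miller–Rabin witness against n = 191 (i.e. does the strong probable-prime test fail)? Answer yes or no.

n − 1 = 190 = 2^1 · 95, so s = 1 and d = 95.
x_0 = 3^95 mod 191 = 1.
x_0 = 1, so 3 is not a witness.

no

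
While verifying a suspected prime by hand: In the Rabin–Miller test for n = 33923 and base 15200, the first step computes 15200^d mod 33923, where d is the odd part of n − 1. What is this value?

33922

n − 1 = 33922 = 2^1 · 16961, so s = 1 and d = 16961.
Repeated squaring mod 33923: 15200^1 ≡ 15200, 15200^2 ≡ 24370, 15200^4 ≡ 6939, 15200^8 ≡ 12984, 15200^16 ≡ 20869, 15200^32 ≡ 11687, 15200^64 ≡ 11971, 15200^128 ≡ 14089, 15200^256 ≡ 16448, 15200^512 ≡ 779, 15200^1024 ≡ 30150, 15200^2048 ≡ 21792, 15200^4096 ≡ 3187, 15200^8192 ≡ 13992, 15200^16384 ≡ 6431.
16961 = 16384 + 512 + 64 + 1, so 15200^16961 ≡ 6431·779·11971·15200 ≡ 33922 (mod 33923).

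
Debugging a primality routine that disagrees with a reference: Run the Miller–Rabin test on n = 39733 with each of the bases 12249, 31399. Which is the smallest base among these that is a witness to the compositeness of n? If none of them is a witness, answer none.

none

n − 1 = 39732 = 2^2 · 9933, so s = 2 and d = 9933.
Base 12249: x_0 = 12249^9933 mod 39733 = 1. x_0 = 1, so 12249 is not a witness.
Base 31399: x_0 = 31399^9933 mod 39733 = 8629. x_0 is neither 1 nor 39732, so continue squaring. x_1 = 8629^2 mod 39733 = 39732. x_1 ≡ −1, so 31399 is not a witness.
No listed base is a witness for 39733.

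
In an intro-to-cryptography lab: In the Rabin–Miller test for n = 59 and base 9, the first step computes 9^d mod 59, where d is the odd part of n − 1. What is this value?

n − 1 = 58 = 2^1 · 29, so s = 1 and d = 29.
9^29 mod 59 = 1.

1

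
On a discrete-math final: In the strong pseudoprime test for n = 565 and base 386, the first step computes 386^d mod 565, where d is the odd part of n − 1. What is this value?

n − 1 = 564 = 2^2 · 141, so s = 2 and d = 141.
386^141 mod 565 = 366.

366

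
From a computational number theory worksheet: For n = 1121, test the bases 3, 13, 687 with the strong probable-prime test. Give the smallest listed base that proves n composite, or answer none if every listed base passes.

n − 1 = 1120 = 2^5 · 35, so s = 5 and d = 35.
Base 3: x_0 = 3^35 mod 1121 = 906. x_0 is neither 1 nor 1120, so continue squaring. x_1 = 906^2 mod 1121 = 264. x_2 = 264^2 mod 1121 = 194. x_3 = 194^2 mod 1121 = 643. x_4 = 643^2 mod 1121 = 921. Reached i = s−1 = 4 without hitting −1: 3 is a Miller–Rabin witness and 1121 is composite.
Base 13: x_0 = 13^35 mod 1121 = 630. x_0 is neither 1 nor 1120, so continue squaring. x_1 = 630^2 mod 1121 = 66. x_2 = 66^2 mod 1121 = 993. x_3 = 993^2 mod 1121 = 690. x_4 = 690^2 mod 1121 = 796. Reached i = s−1 = 4 without hitting −1: 13 is a Miller–Rabin witness and 1121 is composite.
Base 687: x_0 = 687^35 mod 1121 = 1058. x_0 is neither 1 nor 1120, so continue squaring. x_1 = 1058^2 mod 1121 = 606. x_2 = 606^2 mod 1121 = 669. x_3 = 669^2 mod 1121 = 282. x_4 = 282^2 mod 1121 = 1054. Reached i = s−1 = 4 without hitting −1: 687 is a Miller–Rabin witness and 1121 is composite.
The smallest witness among the given bases is 3.

3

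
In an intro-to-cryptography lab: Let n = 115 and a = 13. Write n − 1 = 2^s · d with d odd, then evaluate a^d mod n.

n − 1 = 114 = 2^1 · 57, so s = 1 and d = 57.
13^57 mod 115 = 8.

8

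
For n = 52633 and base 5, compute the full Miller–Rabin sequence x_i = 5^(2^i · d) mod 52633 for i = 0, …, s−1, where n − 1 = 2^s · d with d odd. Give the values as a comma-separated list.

36770, 49029, 41098

n − 1 = 52632 = 2^3 · 6579, so s = 3 and d = 6579.
x_0 = 5^6579 mod 52633 = 36770.
x_1 = 36770^2 mod 52633 = 49029.
x_2 = 49029^2 mod 52633 = 41098.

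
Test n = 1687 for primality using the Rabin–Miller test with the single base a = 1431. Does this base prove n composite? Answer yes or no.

n − 1 = 1686 = 2^1 · 843, so s = 1 and d = 843.
Repeated squaring mod 1687: 1431^1 ≡ 1431, 1431^2 ≡ 1430, 1431^4 ≡ 256, 1431^8 ≡ 1430, 1431^16 ≡ 256, 1431^32 ≡ 1430, 1431^64 ≡ 256, 1431^128 ≡ 1430, 1431^256 ≡ 256, 1431^512 ≡ 1430.
843 = 512 + 256 + 64 + 8 + 2 + 1, so 1431^843 ≡ 1430·256·256·1430·1430·1431 ≡ 1686 (mod 1687).
x_0 = 1431^843 mod 1687 = 1686.
x_0 = 1686 ≡ −1, so 1431 is not a witness.

no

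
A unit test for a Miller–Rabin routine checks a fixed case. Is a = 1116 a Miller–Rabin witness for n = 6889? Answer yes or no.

n − 1 = 6888 = 2^3 · 861, so s = 3 and d = 861.
x_0 = 1116^861 mod 6889 = 1.
x_0 = 1, so 1116 is not a witness.

no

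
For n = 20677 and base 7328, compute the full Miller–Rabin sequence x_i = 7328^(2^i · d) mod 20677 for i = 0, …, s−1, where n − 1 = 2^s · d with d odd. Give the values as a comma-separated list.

19049, 3728

n − 1 = 20676 = 2^2 · 5169, so s = 2 and d = 5169.
x_0 = 7328^5169 mod 20677 = 19049.
x_1 = 19049^2 mod 20677 = 3728.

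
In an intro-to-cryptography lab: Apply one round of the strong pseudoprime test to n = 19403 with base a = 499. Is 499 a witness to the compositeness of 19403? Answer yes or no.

no

n − 1 = 19402 = 2^1 · 9701, so s = 1 and d = 9701.
x_0 = 499^9701 mod 19403 = 19402.
x_0 = 19402 ≡ −1, so 499 is not a witness.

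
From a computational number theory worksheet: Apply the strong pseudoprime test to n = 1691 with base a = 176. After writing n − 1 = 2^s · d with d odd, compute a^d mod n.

289

n − 1 = 1690 = 2^1 · 845, so s = 1 and d = 845.
176^845 mod 1691 = 289.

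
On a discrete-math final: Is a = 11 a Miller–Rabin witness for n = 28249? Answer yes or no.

yes

n − 1 = 28248 = 2^3 · 3531, so s = 3 and d = 3531.
x_0 = 11^3531 mod 28249 = 10431.
x_0 is neither 1 nor 28248, so continue squaring.
x_1 = 10431^2 mod 28249 = 18862.
x_2 = 18862^2 mod 28249 = 7138.
Reached i = s−1 = 2 without hitting −1: 11 is a Miller–Rabin witness and 28249 is composite.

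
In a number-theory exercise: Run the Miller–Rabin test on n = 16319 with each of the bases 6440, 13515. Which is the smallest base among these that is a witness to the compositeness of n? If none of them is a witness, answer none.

none

n − 1 = 16318 = 2^1 · 8159, so s = 1 and d = 8159.
Base 6440: x_0 = 6440^8159 mod 16319 = 1. x_0 = 1, so 6440 is not a witness.
Base 13515: x_0 = 13515^8159 mod 16319 = 16318. x_0 = 16318 ≡ −1, so 13515 is not a witness.
No listed base is a witness for 16319.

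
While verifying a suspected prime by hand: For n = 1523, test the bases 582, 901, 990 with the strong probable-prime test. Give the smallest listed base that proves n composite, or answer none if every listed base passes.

n − 1 = 1522 = 2^1 · 761, so s = 1 and d = 761.
Base 582: x_0 = 582^761 mod 1523 = 1. x_0 = 1, so 582 is not a witness.
Base 901: x_0 = 901^761 mod 1523 = 1. x_0 = 1, so 901 is not a witness.
Base 990: x_0 = 990^761 mod 1523 = 1522. x_0 = 1522 ≡ −1, so 990 is not a witness.
No listed base is a witness for 1523.

none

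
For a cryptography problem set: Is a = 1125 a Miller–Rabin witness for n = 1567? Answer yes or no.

n − 1 = 1566 = 2^1 · 783, so s = 1 and d = 783.
x_0 = 1125^783 mod 1567 = 1566.
x_0 = 1566 ≡ −1, so 1125 is not a witness.

no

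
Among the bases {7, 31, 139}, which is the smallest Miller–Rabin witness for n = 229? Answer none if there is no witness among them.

n − 1 = 228 = 2^2 · 57, so s = 2 and d = 57.
Base 7: x_0 = 7^57 mod 229 = 107. x_0 is neither 1 nor 228, so continue squaring. x_1 = 107^2 mod 229 = 228. x_1 ≡ −1, so 7 is not a witness.
Base 31: x_0 = 31^57 mod 229 = 122. x_0 is neither 1 nor 228, so continue squaring. x_1 = 122^2 mod 229 = 228. x_1 ≡ −1, so 31 is not a witness.
Base 139: x_0 = 139^57 mod 229 = 122. x_0 is neither 1 nor 228, so continue squaring. x_1 = 122^2 mod 229 = 228. x_1 ≡ −1, so 139 is not a witness.
No listed base is a witness for 229.

none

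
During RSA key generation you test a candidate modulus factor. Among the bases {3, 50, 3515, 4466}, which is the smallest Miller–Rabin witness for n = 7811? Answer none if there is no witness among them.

n − 1 = 7810 = 2^1 · 3905, so s = 1 and d = 3905.
Base 3: x_0 = 3^3905 mod 7811 = 4477. x_0 ∉ {1, 7810} and s = 1, so 3 is a Miller–Rabin witness and 7811 is composite.
Base 50: x_0 = 50^3905 mod 7811 = 1222. x_0 ∉ {1, 7810} and s = 1, so 50 is a Miller–Rabin witness and 7811 is composite.
Base 3515: x_0 = 3515^3905 mod 7811 = 2745. x_0 ∉ {1, 7810} and s = 1, so 3515 is a Miller–Rabin witness and 7811 is composite.
Base 4466: x_0 = 4466^3905 mod 7811 = 5063. x_0 ∉ {1, 7810} and s = 1, so 4466 is a Miller–Rabin witness and 7811 is composite.
The smallest witness among the given bases is 3.

3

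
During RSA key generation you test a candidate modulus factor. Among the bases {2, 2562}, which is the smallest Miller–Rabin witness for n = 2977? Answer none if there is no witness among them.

2

n − 1 = 2976 = 2^5 · 93, so s = 5 and d = 93.
Base 2: x_0 = 2^93 mod 2977 = 1916. x_0 is neither 1 nor 2976, so continue squaring. x_1 = 1916^2 mod 2977 = 415. x_2 = 415^2 mod 2977 = 2536. x_3 = 2536^2 mod 2977 = 976. x_4 = 976^2 mod 2977 = 2913. Reached i = s−1 = 4 without hitting −1: 2 is a Miller–Rabin witness and 2977 is composite.
Base 2562: x_0 = 2562^93 mod 2977 = 27. x_0 is neither 1 nor 2976, so continue squaring. x_1 = 27^2 mod 2977 = 729. x_2 = 729^2 mod 2977 = 1535. x_3 = 1535^2 mod 2977 = 1418. x_4 = 1418^2 mod 2977 = 1249. Reached i = s−1 = 4 without hitting −1: 2562 is a Miller–Rabin witness and 2977 is composite.
The smallest witness among the given bases is 2.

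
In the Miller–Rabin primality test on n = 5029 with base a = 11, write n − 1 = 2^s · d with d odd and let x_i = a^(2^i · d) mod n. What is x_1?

1802

n − 1 = 5028 = 2^2 · 1257, so s = 2 and d = 1257.
By repeated squaring, 11^1257 ≡ 560 (mod 5029).
x_0 = 560.
x_1 = 560^2 mod 5029 = 1802.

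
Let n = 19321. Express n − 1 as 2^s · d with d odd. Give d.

Halving: 19320 → 9660 → 4830 → 2415; 2415 is odd.
So 19320 = 2^3 · 2415.

2415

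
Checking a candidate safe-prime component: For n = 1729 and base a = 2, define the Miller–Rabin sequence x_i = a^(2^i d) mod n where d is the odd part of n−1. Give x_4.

n − 1 = 1728 = 2^6 · 27, so s = 6 and d = 27.
Repeated squaring mod 1729: 2^1 ≡ 2, 2^2 ≡ 4, 2^4 ≡ 16, 2^8 ≡ 256, 2^16 ≡ 1563.
27 = 16 + 8 + 2 + 1, so 2^27 ≡ 1563·256·4·2 ≡ 645 (mod 1729).
x_0 = 645.
x_1 = 645^2 mod 1729 = 1065.
x_2 = 1065^2 mod 1729 = 1.
x_3 = 1^2 mod 1729 = 1.
x_4 = 1^2 mod 1729 = 1.

1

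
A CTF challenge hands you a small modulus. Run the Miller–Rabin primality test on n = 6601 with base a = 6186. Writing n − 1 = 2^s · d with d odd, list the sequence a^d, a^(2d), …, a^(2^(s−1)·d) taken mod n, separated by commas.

n − 1 = 6600 = 2^3 · 825, so s = 3 and d = 825.
x_0 = 6186^825 mod 6601 = 4829.
x_1 = 4829^2 mod 6601 = 4509.
x_2 = 4509^2 mod 6601 = 1.

4829, 4509, 1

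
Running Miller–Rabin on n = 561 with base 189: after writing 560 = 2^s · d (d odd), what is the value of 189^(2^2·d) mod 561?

441

n − 1 = 560 = 2^4 · 35, so s = 4 and d = 35.
Repeated squaring mod 561: 189^1 ≡ 189, 189^2 ≡ 378, 189^4 ≡ 390, 189^8 ≡ 69, 189^16 ≡ 273, 189^32 ≡ 477.
35 = 32 + 2 + 1, so 189^35 ≡ 477·378·189 ≡ 450 (mod 561).
x_0 = 450.
x_1 = 450^2 mod 561 = 540.
x_2 = 540^2 mod 561 = 441.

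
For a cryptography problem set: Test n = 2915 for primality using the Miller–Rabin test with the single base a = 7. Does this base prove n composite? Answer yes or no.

n − 1 = 2914 = 2^1 · 1457, so s = 1 and d = 1457.
x_0 = 7^1457 mod 2915 = 2657.
x_0 ∉ {1, 2914} and s = 1, so 7 is a Miller–Rabin witness and 2915 is composite.

yes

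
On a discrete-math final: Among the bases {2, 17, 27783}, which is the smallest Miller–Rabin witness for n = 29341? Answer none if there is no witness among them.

17

n − 1 = 29340 = 2^2 · 7335, so s = 2 and d = 7335.
Base 2: x_0 = 2^7335 mod 29341 = 26424. x_0 is neither 1 nor 29340, so continue squaring. x_1 = 26424^2 mod 29341 = 29340. x_1 ≡ −1, so 2 is not a witness.
Base 17: x_0 = 17^7335 mod 29341 = 23230. x_0 is neither 1 nor 29340, so continue squaring. x_1 = 23230^2 mod 29341 = 22569. Reached i = s−1 = 1 without hitting −1: 17 is a Miller–Rabin witness and 29341 is composite.
Base 27783: x_0 = 27783^7335 mod 29341 = 16947. x_0 is neither 1 nor 29340, so continue squaring. x_1 = 16947^2 mod 29341 = 11101. Reached i = s−1 = 1 without hitting −1: 27783 is a Miller–Rabin witness and 29341 is composite.
The smallest witness among the given bases is 17.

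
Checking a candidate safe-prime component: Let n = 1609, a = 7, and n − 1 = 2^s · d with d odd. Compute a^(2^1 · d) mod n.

n − 1 = 1608 = 2^3 · 201, so s = 3 and d = 201.
x_0 = 7^201 mod 1609 = 979.
x_1 = 979^2 mod 1609 = 1086.

1086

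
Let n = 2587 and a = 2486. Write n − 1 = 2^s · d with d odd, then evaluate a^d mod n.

313

n − 1 = 2586 = 2^1 · 1293, so s = 1 and d = 1293.
2486^1293 mod 2587 = 313.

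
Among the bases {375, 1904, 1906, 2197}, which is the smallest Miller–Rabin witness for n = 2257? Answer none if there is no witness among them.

375

n − 1 = 2256 = 2^4 · 141, so s = 4 and d = 141.
Base 375: x_0 = 375^141 mod 2257 = 1229. x_0 is neither 1 nor 2256, so continue squaring. x_1 = 1229^2 mod 2257 = 508. x_2 = 508^2 mod 2257 = 766. x_3 = 766^2 mod 2257 = 2193. Reached i = s−1 = 3 without hitting −1: 375 is a Miller–Rabin witness and 2257 is composite.
Base 1904: x_0 = 1904^141 mod 2257 = 245. x_0 is neither 1 nor 2256, so continue squaring. x_1 = 245^2 mod 2257 = 1343. x_2 = 1343^2 mod 2257 = 306. x_3 = 306^2 mod 2257 = 1099. Reached i = s−1 = 3 without hitting −1: 1904 is a Miller–Rabin witness and 2257 is composite.
Base 1906: x_0 = 1906^141 mod 2257 = 156. x_0 is neither 1 nor 2256, so continue squaring. x_1 = 156^2 mod 2257 = 1766. x_2 = 1766^2 mod 2257 = 1839. x_3 = 1839^2 mod 2257 = 935. Reached i = s−1 = 3 without hitting −1: 1906 is a Miller–Rabin witness and 2257 is composite.
Base 2197: x_0 = 2197^141 mod 2257 = 1770. x_0 is neither 1 nor 2256, so continue squaring. x_1 = 1770^2 mod 2257 = 184. x_2 = 184^2 mod 2257 = 1. x_2 = 1 but x_1 ≠ ±1, a nontrivial square root of 1 — 2197 is a witness and 2257 is composite.
The smallest witness among the given bases is 375.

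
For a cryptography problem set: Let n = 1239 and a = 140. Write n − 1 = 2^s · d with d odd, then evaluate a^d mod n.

560

n − 1 = 1238 = 2^1 · 619, so s = 1 and d = 619.
140^619 mod 1239 = 560.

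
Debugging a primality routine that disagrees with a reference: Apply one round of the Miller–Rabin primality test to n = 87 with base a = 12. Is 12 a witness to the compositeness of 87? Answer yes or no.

yes

n − 1 = 86 = 2^1 · 43, so s = 1 and d = 43.
Repeated squaring mod 87: 12^1 ≡ 12, 12^2 ≡ 57, 12^4 ≡ 30, 12^8 ≡ 30, 12^16 ≡ 30, 12^32 ≡ 30.
43 = 32 + 8 + 2 + 1, so 12^43 ≡ 30·30·57·12 ≡ 75 (mod 87).
x_0 = 12^43 mod 87 = 75.
x_0 ∉ {1, 86} and s = 1, so 12 is a Miller–Rabin witness and 87 is composite.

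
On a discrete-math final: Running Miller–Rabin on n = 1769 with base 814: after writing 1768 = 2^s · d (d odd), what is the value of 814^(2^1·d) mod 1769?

n − 1 = 1768 = 2^3 · 221, so s = 3 and d = 221.
x_0 = 814^221 mod 1769 = 1432.
x_1 = 1432^2 mod 1769 = 353.

353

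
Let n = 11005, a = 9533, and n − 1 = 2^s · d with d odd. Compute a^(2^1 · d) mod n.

n − 1 = 11004 = 2^2 · 2751, so s = 2 and d = 2751.
Repeated squaring mod 11005: 9533^1 ≡ 9533, 9533^2 ≡ 9804, 9533^4 ≡ 746, 9533^8 ≡ 6266, 9533^16 ≡ 7921, 9533^32 ≡ 2736, 9533^64 ≡ 2296, 9533^128 ≡ 221, 9533^256 ≡ 4821, 9533^512 ≡ 10486, 9533^1024 ≡ 5241, 9533^2048 ≡ 10606.
2751 = 2048 + 512 + 128 + 32 + 16 + 8 + 4 + 2 + 1, so 9533^2751 ≡ 10606·10486·221·2736·7921·6266·746·9804·9533 ≡ 6557 (mod 11005).
x_0 = 6557.
x_1 = 6557^2 mod 11005 = 8719.

8719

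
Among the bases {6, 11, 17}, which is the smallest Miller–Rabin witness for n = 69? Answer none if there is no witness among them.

n − 1 = 68 = 2^2 · 17, so s = 2 and d = 17.
Base 6: x_0 = 6^17 mod 69 = 12. x_0 is neither 1 nor 68, so continue squaring. x_1 = 12^2 mod 69 = 6. Reached i = s−1 = 1 without hitting −1: 6 is a Miller–Rabin witness and 69 is composite.
Base 11: x_0 = 11^17 mod 69 = 14. x_0 is neither 1 nor 68, so continue squaring. x_1 = 14^2 mod 69 = 58. Reached i = s−1 = 1 without hitting −1: 11 is a Miller–Rabin witness and 69 is composite.
Base 17: x_0 = 17^17 mod 69 = 11. x_0 is neither 1 nor 68, so continue squaring. x_1 = 11^2 mod 69 = 52. Reached i = s−1 = 1 without hitting −1: 17 is a Miller–Rabin witness and 69 is composite.
The smallest witness among the given bases is 6.

6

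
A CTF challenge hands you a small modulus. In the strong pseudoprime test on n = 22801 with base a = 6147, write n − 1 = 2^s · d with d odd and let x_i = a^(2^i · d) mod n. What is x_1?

8910

n − 1 = 22800 = 2^4 · 1425, so s = 4 and d = 1425.
Repeated squaring mod 22801: 6147^1 ≡ 6147, 6147^2 ≡ 4352, 6147^4 ≡ 15074, 6147^8 ≡ 13511, 6147^16 ≡ 2315, 6147^32 ≡ 990, 6147^64 ≡ 22458, 6147^128 ≡ 3644, 6147^256 ≡ 8554, 6147^512 ≡ 2507, 6147^1024 ≡ 14774.
1425 = 1024 + 256 + 128 + 16 + 1, so 6147^1425 ≡ 14774·8554·3644·2315·6147 ≡ 6945 (mod 22801).
x_0 = 6945.
x_1 = 6945^2 mod 22801 = 8910.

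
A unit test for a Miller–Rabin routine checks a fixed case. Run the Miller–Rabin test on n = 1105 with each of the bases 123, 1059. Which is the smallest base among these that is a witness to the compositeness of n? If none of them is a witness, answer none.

1059

n − 1 = 1104 = 2^4 · 69, so s = 4 and d = 69.
Base 123: x_0 = 123^69 mod 1105 = 1058. x_0 is neither 1 nor 1104, so continue squaring. x_1 = 1058^2 mod 1105 = 1104. x_1 ≡ −1, so 123 is not a witness.
Base 1059: x_0 = 1059^69 mod 1105 = 694. x_0 is neither 1 nor 1104, so continue squaring. x_1 = 694^2 mod 1105 = 961. x_2 = 961^2 mod 1105 = 846. x_3 = 846^2 mod 1105 = 781. Reached i = s−1 = 3 without hitting −1: 1059 is a Miller–Rabin witness and 1105 is composite.
The smallest witness among the given bases is 1059.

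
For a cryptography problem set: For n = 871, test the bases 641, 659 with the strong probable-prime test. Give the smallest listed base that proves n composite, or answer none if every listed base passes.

n − 1 = 870 = 2^1 · 435, so s = 1 and d = 435.
Base 641: x_0 = 641^435 mod 871 = 870. x_0 = 870 ≡ −1, so 641 is not a witness.
Base 659: x_0 = 659^435 mod 871 = 14. x_0 ∉ {1, 870} and s = 1, so 659 is a Miller–Rabin witness and 871 is composite.
The smallest witness among the given bases is 659.

659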